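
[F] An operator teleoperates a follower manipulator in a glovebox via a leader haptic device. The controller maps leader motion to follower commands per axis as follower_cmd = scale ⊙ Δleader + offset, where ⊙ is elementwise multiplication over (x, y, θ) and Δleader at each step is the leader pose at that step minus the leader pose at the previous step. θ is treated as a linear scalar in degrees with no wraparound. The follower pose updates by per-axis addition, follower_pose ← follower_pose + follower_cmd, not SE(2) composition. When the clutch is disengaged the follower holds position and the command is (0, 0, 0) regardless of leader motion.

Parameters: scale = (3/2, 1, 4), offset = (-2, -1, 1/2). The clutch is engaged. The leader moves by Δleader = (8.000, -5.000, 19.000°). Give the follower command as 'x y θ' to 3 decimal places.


10.000 -6.000 76.500

axis x: 3/2·8.000 + -2 = 10.000
axis y: 1·-5.000 + -1 = -6.000
axis θ: 4·19.000 + 1/2 = 76.500


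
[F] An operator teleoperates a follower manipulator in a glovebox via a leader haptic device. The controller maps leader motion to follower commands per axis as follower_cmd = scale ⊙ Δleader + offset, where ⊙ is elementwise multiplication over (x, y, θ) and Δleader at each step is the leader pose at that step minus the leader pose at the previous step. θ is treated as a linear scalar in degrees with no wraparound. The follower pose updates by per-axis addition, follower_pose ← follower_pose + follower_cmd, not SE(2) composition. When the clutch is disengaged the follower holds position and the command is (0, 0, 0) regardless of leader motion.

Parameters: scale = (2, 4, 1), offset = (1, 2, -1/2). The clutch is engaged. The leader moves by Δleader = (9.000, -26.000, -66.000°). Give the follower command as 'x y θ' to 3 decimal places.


19.000 -102.000 -66.500

axis x: 2·9.000 + 1 = 19.000
axis y: 4·-26.000 + 2 = -102.000
axis θ: 1·-66.000 + -1/2 = -66.500


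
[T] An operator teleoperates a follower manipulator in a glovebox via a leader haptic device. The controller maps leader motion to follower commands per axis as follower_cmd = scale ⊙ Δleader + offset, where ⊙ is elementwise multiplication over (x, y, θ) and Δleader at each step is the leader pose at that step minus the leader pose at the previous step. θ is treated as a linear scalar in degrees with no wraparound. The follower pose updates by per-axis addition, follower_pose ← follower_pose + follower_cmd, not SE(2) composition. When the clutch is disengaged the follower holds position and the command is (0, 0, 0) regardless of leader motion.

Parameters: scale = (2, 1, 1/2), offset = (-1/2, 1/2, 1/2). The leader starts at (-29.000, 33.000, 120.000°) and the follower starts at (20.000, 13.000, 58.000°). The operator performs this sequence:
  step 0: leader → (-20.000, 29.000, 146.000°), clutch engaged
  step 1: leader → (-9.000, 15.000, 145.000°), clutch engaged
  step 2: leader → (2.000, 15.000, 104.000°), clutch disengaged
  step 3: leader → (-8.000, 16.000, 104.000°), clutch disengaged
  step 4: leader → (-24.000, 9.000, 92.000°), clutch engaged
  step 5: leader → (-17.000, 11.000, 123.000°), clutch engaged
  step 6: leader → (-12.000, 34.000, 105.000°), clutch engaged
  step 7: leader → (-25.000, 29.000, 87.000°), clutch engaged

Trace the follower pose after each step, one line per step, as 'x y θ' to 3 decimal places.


step 0: Δleader=(9.000, -4.000, 26.000°), engaged; cmd=(17.500, -3.500, 13.500°) → follower=(37.500, 9.500, 71.500°)
step 1: Δleader=(11.000, -14.000, -1.000°), engaged; cmd=(21.500, -13.500, 0.000°) → follower=(59.000, -4.000, 71.500°)
step 2: Δleader=(11.000, 0.000, -41.000°), disengaged; cmd=(0,0,0) → follower holds at (59.000, -4.000, 71.500°)
step 3: Δleader=(-10.000, 1.000, 0.000°), disengaged; cmd=(0,0,0) → follower holds at (59.000, -4.000, 71.500°)
step 4: Δleader=(-16.000, -7.000, -12.000°), engaged; cmd=(-32.500, -6.500, -5.500°) → follower=(26.500, -10.500, 66.000°)
step 5: Δleader=(7.000, 2.000, 31.000°), engaged; cmd=(13.500, 2.500, 16.000°) → follower=(40.000, -8.000, 82.000°)
step 6: Δleader=(5.000, 23.000, -18.000°), engaged; cmd=(9.500, 23.500, -8.500°) → follower=(49.500, 15.500, 73.500°)
step 7: Δleader=(-13.000, -5.000, -18.000°), engaged; cmd=(-26.500, -4.500, -8.500°) → follower=(23.000, 11.000, 65.000°)

37.500 9.500 71.500
59.000 -4.000 71.500
59.000 -4.000 71.500
59.000 -4.000 71.500
26.500 -10.500 66.000
40.000 -8.000 82.000
49.500 15.500 73.500
23.000 11.000 65.000


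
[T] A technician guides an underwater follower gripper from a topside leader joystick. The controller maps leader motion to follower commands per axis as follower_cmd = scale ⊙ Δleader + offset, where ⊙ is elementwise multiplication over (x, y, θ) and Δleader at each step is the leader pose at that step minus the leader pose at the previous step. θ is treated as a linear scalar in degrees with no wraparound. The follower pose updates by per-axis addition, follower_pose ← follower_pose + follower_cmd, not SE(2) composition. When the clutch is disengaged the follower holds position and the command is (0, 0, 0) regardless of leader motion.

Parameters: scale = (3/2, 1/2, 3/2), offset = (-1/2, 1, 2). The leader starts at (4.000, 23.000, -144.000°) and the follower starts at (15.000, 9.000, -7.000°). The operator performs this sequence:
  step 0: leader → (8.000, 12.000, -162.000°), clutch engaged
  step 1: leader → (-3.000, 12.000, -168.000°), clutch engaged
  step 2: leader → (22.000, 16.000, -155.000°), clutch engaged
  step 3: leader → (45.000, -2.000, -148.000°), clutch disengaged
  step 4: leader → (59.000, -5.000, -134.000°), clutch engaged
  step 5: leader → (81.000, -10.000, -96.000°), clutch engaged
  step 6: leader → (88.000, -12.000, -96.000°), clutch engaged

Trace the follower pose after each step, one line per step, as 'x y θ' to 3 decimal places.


step 0: Δleader=(4.000, -11.000, -18.000°), engaged; cmd=(5.500, -4.500, -25.000°) → follower=(20.500, 4.500, -32.000°)
step 1: Δleader=(-11.000, 0.000, -6.000°), engaged; cmd=(-17.000, 1.000, -7.000°) → follower=(3.500, 5.500, -39.000°)
step 2: Δleader=(25.000, 4.000, 13.000°), engaged; cmd=(37.000, 3.000, 21.500°) → follower=(40.500, 8.500, -17.500°)
step 3: Δleader=(23.000, -18.000, 7.000°), disengaged; cmd=(0,0,0) → follower holds at (40.500, 8.500, -17.500°)
step 4: Δleader=(14.000, -3.000, 14.000°), engaged; cmd=(20.500, -0.500, 23.000°) → follower=(61.000, 8.000, 5.500°)
step 5: Δleader=(22.000, -5.000, 38.000°), engaged; cmd=(32.500, -1.500, 59.000°) → follower=(93.500, 6.500, 64.500°)
step 6: Δleader=(7.000, -2.000, 0.000°), engaged; cmd=(10.000, 0.000, 2.000°) → follower=(103.500, 6.500, 66.500°)

20.500 4.500 -32.000
3.500 5.500 -39.000
40.500 8.500 -17.500
40.500 8.500 -17.500
61.000 8.000 5.500
93.500 6.500 64.500
103.500 6.500 66.500


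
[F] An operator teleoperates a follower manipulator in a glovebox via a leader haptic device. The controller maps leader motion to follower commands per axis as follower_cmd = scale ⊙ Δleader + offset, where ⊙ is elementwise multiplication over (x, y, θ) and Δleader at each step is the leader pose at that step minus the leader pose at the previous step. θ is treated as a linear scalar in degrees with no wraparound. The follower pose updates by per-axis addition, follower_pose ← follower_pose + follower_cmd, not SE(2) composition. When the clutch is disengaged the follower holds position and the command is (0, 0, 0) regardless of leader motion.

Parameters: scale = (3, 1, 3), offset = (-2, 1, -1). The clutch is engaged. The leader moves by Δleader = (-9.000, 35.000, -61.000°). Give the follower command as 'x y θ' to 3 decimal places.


-29.000 36.000 -184.000

axis x: 3·-9.000 + -2 = -29.000
axis y: 1·35.000 + 1 = 36.000
axis θ: 3·-61.000 + -1 = -184.000


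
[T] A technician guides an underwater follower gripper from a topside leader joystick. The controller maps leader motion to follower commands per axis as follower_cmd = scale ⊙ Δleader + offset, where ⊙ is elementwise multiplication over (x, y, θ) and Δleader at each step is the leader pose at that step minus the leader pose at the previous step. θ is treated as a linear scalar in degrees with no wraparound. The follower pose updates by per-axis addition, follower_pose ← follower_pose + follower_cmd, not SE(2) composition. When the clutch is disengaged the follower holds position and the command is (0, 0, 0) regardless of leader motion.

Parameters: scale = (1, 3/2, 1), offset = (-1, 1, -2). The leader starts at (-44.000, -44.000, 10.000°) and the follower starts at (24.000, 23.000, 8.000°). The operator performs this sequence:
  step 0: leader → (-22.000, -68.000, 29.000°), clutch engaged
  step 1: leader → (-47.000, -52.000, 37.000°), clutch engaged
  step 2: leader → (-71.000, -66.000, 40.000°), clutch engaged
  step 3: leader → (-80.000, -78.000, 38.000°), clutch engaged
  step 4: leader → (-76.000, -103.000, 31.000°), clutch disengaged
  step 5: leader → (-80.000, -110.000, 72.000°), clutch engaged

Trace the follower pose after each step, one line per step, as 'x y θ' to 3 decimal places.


45.000 -12.000 25.000
19.000 13.000 31.000
-6.000 -7.000 32.000
-16.000 -24.000 28.000
-16.000 -24.000 28.000
-21.000 -33.500 67.000

step 0: Δleader=(22.000, -24.000, 19.000°), engaged; cmd=(21.000, -35.000, 17.000°) → follower=(45.000, -12.000, 25.000°)
step 1: Δleader=(-25.000, 16.000, 8.000°), engaged; cmd=(-26.000, 25.000, 6.000°) → follower=(19.000, 13.000, 31.000°)
step 2: Δleader=(-24.000, -14.000, 3.000°), engaged; cmd=(-25.000, -20.000, 1.000°) → follower=(-6.000, -7.000, 32.000°)
step 3: Δleader=(-9.000, -12.000, -2.000°), engaged; cmd=(-10.000, -17.000, -4.000°) → follower=(-16.000, -24.000, 28.000°)
step 4: Δleader=(4.000, -25.000, -7.000°), disengaged; cmd=(0,0,0) → follower holds at (-16.000, -24.000, 28.000°)
step 5: Δleader=(-4.000, -7.000, 41.000°), engaged; cmd=(-5.000, -9.500, 39.000°) → follower=(-21.000, -33.500, 67.000°)


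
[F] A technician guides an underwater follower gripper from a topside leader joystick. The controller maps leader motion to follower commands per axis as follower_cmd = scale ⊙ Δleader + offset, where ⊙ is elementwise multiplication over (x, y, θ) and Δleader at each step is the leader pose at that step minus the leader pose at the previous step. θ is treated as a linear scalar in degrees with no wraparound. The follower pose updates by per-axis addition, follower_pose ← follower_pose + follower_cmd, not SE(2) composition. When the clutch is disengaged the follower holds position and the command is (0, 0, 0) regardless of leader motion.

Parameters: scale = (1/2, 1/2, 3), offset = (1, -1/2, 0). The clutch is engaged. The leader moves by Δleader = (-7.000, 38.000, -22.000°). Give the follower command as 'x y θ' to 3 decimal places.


-2.500 18.500 -66.000

axis x: 1/2·-7.000 + 1 = -2.500
axis y: 1/2·38.000 + -1/2 = 18.500
axis θ: 3·-22.000 + 0 = -66.000


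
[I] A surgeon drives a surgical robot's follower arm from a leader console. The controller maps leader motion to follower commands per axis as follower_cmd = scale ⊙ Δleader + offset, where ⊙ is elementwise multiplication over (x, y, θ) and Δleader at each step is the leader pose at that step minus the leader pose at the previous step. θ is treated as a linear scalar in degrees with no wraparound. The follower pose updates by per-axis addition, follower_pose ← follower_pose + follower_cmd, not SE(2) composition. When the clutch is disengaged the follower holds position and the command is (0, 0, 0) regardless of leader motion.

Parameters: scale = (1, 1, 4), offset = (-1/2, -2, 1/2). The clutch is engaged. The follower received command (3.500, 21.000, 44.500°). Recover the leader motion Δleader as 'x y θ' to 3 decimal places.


axis x: (3.500 − -1/2) / (1) = 4.000
axis y: (21.000 − -2) / (1) = 23.000
axis θ: (44.500 − 1/2) / (4) = 11.000

4.000 23.000 11.000


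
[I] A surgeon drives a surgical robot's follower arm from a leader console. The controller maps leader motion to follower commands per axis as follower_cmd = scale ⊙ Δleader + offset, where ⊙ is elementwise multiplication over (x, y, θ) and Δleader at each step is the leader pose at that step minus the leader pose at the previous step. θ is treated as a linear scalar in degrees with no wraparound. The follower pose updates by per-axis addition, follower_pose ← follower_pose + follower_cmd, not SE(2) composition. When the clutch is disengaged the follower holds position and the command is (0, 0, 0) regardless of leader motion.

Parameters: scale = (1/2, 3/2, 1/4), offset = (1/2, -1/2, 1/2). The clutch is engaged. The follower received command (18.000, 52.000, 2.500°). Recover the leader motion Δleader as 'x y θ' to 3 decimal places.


35.000 35.000 8.000

axis x: (18.000 − 1/2) / (1/2) = 35.000
axis y: (52.000 − -1/2) / (3/2) = 35.000
axis θ: (2.500 − 1/2) / (1/4) = 8.000


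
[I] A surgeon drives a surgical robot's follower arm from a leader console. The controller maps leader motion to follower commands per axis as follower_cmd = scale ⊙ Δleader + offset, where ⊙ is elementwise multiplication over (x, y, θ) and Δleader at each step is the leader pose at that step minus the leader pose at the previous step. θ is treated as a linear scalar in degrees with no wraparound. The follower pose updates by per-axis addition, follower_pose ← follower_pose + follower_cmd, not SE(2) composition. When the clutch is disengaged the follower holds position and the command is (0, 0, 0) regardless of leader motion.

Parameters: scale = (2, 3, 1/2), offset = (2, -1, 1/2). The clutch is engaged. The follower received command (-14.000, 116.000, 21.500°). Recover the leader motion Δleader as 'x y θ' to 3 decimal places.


axis x: (-14.000 − 2) / (2) = -8.000
axis y: (116.000 − -1) / (3) = 39.000
axis θ: (21.500 − 1/2) / (1/2) = 42.000

-8.000 39.000 42.000


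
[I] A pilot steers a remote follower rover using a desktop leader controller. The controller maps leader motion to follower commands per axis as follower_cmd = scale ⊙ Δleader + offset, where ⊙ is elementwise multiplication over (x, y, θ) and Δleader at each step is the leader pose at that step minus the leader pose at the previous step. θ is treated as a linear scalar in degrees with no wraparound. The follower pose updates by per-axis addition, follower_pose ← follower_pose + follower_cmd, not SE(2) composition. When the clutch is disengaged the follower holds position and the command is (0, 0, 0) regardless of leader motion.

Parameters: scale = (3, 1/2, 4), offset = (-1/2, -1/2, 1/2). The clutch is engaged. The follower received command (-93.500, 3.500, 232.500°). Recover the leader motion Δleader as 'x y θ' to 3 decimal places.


axis x: (-93.500 − -1/2) / (3) = -31.000
axis y: (3.500 − -1/2) / (1/2) = 8.000
axis θ: (232.500 − 1/2) / (4) = 58.000

-31.000 8.000 58.000


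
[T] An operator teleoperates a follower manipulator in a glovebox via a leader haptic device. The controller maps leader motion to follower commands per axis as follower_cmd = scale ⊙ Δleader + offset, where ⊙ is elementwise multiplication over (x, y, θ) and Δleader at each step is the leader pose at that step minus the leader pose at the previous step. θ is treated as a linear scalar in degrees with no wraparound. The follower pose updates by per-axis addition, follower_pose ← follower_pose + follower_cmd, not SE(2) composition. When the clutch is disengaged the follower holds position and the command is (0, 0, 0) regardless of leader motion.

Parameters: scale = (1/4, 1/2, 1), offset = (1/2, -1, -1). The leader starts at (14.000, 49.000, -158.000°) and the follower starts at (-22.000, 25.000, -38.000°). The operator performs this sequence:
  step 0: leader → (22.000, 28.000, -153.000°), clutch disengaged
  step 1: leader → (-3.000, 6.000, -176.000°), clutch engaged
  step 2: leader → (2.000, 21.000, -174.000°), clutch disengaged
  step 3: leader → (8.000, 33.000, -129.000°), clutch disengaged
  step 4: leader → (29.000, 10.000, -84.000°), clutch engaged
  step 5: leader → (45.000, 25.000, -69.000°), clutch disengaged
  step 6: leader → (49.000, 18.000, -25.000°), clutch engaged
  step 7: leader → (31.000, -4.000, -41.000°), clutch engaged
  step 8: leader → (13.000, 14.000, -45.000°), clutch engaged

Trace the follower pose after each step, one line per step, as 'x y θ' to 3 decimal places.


step 0: Δleader=(8.000, -21.000, 5.000°), disengaged; cmd=(0,0,0) → follower holds at (-22.000, 25.000, -38.000°)
step 1: Δleader=(-25.000, -22.000, -23.000°), engaged; cmd=(-5.750, -12.000, -24.000°) → follower=(-27.750, 13.000, -62.000°)
step 2: Δleader=(5.000, 15.000, 2.000°), disengaged; cmd=(0,0,0) → follower holds at (-27.750, 13.000, -62.000°)
step 3: Δleader=(6.000, 12.000, 45.000°), disengaged; cmd=(0,0,0) → follower holds at (-27.750, 13.000, -62.000°)
step 4: Δleader=(21.000, -23.000, 45.000°), engaged; cmd=(5.750, -12.500, 44.000°) → follower=(-22.000, 0.500, -18.000°)
step 5: Δleader=(16.000, 15.000, 15.000°), disengaged; cmd=(0,0,0) → follower holds at (-22.000, 0.500, -18.000°)
step 6: Δleader=(4.000, -7.000, 44.000°), engaged; cmd=(1.500, -4.500, 43.000°) → follower=(-20.500, -4.000, 25.000°)
step 7: Δleader=(-18.000, -22.000, -16.000°), engaged; cmd=(-4.000, -12.000, -17.000°) → follower=(-24.500, -16.000, 8.000°)
step 8: Δleader=(-18.000, 18.000, -4.000°), engaged; cmd=(-4.000, 8.000, -5.000°) → follower=(-28.500, -8.000, 3.000°)

-22.000 25.000 -38.000
-27.750 13.000 -62.000
-27.750 13.000 -62.000
-27.750 13.000 -62.000
-22.000 0.500 -18.000
-22.000 0.500 -18.000
-20.500 -4.000 25.000
-24.500 -16.000 8.000
-28.500 -8.000 3.000


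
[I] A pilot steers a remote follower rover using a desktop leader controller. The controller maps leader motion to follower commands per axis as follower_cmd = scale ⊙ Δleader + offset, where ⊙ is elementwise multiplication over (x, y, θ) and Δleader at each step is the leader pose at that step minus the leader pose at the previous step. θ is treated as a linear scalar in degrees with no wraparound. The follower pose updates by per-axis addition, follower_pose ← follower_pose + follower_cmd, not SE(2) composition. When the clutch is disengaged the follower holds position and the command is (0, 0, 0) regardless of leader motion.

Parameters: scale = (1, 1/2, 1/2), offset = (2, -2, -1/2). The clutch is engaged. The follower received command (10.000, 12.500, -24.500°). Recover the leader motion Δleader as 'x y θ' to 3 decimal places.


8.000 29.000 -48.000

axis x: (10.000 − 2) / (1) = 8.000
axis y: (12.500 − -2) / (1/2) = 29.000
axis θ: (-24.500 − -1/2) / (1/2) = -48.000


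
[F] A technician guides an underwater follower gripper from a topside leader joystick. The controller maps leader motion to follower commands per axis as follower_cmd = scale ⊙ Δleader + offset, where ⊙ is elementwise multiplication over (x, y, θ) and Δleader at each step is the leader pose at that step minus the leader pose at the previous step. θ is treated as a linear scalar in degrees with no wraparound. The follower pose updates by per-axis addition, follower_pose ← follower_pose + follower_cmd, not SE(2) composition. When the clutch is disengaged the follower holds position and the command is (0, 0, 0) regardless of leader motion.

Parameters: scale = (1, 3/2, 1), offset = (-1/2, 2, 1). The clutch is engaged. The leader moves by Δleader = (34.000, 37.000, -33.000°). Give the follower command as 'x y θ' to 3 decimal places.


33.500 57.500 -32.000

axis x: 1·34.000 + -1/2 = 33.500
axis y: 3/2·37.000 + 2 = 57.500
axis θ: 1·-33.000 + 1 = -32.000


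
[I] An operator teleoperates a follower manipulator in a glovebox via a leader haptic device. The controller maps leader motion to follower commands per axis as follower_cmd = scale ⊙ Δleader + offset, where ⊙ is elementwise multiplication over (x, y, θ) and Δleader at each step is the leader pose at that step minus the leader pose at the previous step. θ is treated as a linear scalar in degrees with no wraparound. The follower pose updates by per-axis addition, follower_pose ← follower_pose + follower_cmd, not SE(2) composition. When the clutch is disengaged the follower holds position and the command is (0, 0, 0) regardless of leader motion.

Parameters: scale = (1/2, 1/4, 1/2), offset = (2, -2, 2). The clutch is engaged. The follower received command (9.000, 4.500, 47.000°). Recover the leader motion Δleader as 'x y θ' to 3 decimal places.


14.000 26.000 90.000

axis x: (9.000 − 2) / (1/2) = 14.000
axis y: (4.500 − -2) / (1/4) = 26.000
axis θ: (47.000 − 2) / (1/2) = 90.000


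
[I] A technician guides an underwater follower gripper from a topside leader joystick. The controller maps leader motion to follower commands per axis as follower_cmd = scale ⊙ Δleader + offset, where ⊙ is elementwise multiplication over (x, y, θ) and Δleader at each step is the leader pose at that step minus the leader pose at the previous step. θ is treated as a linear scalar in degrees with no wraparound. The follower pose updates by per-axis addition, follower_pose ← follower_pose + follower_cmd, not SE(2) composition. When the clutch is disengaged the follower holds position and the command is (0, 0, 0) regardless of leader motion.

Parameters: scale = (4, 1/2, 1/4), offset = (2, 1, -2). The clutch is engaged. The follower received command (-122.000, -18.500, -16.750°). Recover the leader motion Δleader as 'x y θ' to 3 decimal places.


-31.000 -39.000 -59.000

axis x: (-122.000 − 2) / (4) = -31.000
axis y: (-18.500 − 1) / (1/2) = -39.000
axis θ: (-16.750 − -2) / (1/4) = -59.000


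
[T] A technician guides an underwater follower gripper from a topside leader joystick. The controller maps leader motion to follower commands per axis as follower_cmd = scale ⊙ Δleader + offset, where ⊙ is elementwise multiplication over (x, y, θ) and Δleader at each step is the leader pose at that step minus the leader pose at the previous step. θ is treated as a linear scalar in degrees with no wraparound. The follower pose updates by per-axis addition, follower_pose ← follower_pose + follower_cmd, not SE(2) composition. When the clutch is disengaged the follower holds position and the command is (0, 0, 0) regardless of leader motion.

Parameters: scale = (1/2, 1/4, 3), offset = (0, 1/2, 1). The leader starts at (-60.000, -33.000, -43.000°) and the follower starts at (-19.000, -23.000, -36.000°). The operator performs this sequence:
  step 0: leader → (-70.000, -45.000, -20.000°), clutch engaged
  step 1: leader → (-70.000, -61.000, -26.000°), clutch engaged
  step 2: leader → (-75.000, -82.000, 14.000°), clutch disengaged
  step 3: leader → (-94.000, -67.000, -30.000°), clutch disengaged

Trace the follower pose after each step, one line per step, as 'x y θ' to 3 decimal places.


-24.000 -25.500 34.000
-24.000 -29.000 17.000
-24.000 -29.000 17.000
-24.000 -29.000 17.000

step 0: Δleader=(-10.000, -12.000, 23.000°), engaged; cmd=(-5.000, -2.500, 70.000°) → follower=(-24.000, -25.500, 34.000°)
step 1: Δleader=(0.000, -16.000, -6.000°), engaged; cmd=(0.000, -3.500, -17.000°) → follower=(-24.000, -29.000, 17.000°)
step 2: Δleader=(-5.000, -21.000, 40.000°), disengaged; cmd=(0,0,0) → follower holds at (-24.000, -29.000, 17.000°)
step 3: Δleader=(-19.000, 15.000, -44.000°), disengaged; cmd=(0,0,0) → follower holds at (-24.000, -29.000, 17.000°)


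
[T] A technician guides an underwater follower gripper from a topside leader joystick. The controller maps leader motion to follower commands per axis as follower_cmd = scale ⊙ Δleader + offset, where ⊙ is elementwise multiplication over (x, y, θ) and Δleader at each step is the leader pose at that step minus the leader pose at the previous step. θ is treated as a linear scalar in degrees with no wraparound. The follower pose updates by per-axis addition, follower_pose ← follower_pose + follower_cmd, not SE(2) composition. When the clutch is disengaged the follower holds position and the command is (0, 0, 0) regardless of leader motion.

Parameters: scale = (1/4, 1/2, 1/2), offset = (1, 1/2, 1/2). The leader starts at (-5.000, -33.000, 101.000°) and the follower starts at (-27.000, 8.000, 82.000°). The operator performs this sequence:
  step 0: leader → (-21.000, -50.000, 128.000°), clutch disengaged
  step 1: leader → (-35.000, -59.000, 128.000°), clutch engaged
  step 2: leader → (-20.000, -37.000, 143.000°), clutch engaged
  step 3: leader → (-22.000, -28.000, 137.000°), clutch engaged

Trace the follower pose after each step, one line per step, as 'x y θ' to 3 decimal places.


step 0: Δleader=(-16.000, -17.000, 27.000°), disengaged; cmd=(0,0,0) → follower holds at (-27.000, 8.000, 82.000°)
step 1: Δleader=(-14.000, -9.000, 0.000°), engaged; cmd=(-2.500, -4.000, 0.500°) → follower=(-29.500, 4.000, 82.500°)
step 2: Δleader=(15.000, 22.000, 15.000°), engaged; cmd=(4.750, 11.500, 8.000°) → follower=(-24.750, 15.500, 90.500°)
step 3: Δleader=(-2.000, 9.000, -6.000°), engaged; cmd=(0.500, 5.000, -2.500°) → follower=(-24.250, 20.500, 88.000°)

-27.000 8.000 82.000
-29.500 4.000 82.500
-24.750 15.500 90.500
-24.250 20.500 88.000


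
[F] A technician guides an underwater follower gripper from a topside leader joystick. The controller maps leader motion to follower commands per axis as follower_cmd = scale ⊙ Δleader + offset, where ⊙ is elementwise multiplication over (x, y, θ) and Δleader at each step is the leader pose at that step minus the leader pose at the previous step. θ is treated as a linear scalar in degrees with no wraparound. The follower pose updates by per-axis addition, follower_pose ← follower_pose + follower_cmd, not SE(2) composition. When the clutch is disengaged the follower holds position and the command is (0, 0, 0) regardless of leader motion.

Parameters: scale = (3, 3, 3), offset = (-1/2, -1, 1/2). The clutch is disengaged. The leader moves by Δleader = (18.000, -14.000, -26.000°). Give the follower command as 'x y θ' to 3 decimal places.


clutch disengaged → follower holds; cmd = (0, 0, 0)

0.000 0.000 0.000


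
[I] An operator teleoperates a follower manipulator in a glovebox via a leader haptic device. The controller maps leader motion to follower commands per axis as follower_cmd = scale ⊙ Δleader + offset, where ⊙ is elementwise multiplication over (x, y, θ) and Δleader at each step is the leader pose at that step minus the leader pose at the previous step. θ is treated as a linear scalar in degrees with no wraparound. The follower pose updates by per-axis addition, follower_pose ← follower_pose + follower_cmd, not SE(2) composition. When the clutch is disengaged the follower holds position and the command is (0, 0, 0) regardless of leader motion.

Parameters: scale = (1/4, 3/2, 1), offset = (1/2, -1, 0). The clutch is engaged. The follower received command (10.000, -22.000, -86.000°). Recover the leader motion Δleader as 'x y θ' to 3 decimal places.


38.000 -14.000 -86.000

axis x: (10.000 − 1/2) / (1/4) = 38.000
axis y: (-22.000 − -1) / (3/2) = -14.000
axis θ: (-86.000 − 0) / (1) = -86.000


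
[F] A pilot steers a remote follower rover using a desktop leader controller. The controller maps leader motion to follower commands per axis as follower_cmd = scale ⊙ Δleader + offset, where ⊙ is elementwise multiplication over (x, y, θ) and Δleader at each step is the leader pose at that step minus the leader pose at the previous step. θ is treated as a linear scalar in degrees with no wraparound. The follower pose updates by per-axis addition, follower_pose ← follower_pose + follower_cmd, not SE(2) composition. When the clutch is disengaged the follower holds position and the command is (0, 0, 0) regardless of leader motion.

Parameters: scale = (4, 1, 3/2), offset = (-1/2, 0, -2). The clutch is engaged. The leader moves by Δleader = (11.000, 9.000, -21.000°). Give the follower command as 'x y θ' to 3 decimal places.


axis x: 4·11.000 + -1/2 = 43.500
axis y: 1·9.000 + 0 = 9.000
axis θ: 3/2·-21.000 + -2 = -33.500

43.500 9.000 -33.500


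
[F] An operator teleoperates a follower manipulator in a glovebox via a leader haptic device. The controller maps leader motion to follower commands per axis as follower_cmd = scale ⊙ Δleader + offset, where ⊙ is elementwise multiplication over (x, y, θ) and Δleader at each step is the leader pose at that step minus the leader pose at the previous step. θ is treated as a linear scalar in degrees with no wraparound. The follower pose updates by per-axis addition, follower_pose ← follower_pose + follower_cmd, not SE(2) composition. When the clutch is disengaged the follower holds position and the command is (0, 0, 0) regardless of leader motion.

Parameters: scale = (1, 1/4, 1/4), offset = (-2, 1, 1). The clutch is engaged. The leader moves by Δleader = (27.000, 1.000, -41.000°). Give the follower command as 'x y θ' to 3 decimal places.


axis x: 1·27.000 + -2 = 25.000
axis y: 1/4·1.000 + 1 = 1.250
axis θ: 1/4·-41.000 + 1 = -9.250

25.000 1.250 -9.250


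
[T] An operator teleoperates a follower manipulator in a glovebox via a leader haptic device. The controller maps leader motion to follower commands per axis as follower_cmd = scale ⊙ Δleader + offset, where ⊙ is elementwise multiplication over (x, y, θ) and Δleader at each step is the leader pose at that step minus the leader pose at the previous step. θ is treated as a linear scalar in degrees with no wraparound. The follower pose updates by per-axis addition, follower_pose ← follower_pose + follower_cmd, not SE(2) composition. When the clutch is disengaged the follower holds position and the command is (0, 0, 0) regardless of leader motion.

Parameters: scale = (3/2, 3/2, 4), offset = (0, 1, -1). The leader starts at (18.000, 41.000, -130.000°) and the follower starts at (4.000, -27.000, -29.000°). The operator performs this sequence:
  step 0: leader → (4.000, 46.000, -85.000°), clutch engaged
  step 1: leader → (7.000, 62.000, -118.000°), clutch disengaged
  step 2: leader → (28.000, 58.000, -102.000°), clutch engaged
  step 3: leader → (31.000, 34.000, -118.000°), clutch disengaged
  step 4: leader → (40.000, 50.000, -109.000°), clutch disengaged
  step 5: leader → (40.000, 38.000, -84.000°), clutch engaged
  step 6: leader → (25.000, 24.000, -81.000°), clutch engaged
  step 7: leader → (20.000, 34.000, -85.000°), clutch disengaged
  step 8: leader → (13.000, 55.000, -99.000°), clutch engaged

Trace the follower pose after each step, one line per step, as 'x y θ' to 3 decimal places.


step 0: Δleader=(-14.000, 5.000, 45.000°), engaged; cmd=(-21.000, 8.500, 179.000°) → follower=(-17.000, -18.500, 150.000°)
step 1: Δleader=(3.000, 16.000, -33.000°), disengaged; cmd=(0,0,0) → follower holds at (-17.000, -18.500, 150.000°)
step 2: Δleader=(21.000, -4.000, 16.000°), engaged; cmd=(31.500, -5.000, 63.000°) → follower=(14.500, -23.500, 213.000°)
step 3: Δleader=(3.000, -24.000, -16.000°), disengaged; cmd=(0,0,0) → follower holds at (14.500, -23.500, 213.000°)
step 4: Δleader=(9.000, 16.000, 9.000°), disengaged; cmd=(0,0,0) → follower holds at (14.500, -23.500, 213.000°)
step 5: Δleader=(0.000, -12.000, 25.000°), engaged; cmd=(0.000, -17.000, 99.000°) → follower=(14.500, -40.500, 312.000°)
step 6: Δleader=(-15.000, -14.000, 3.000°), engaged; cmd=(-22.500, -20.000, 11.000°) → follower=(-8.000, -60.500, 323.000°)
step 7: Δleader=(-5.000, 10.000, -4.000°), disengaged; cmd=(0,0,0) → follower holds at (-8.000, -60.500, 323.000°)
step 8: Δleader=(-7.000, 21.000, -14.000°), engaged; cmd=(-10.500, 32.500, -57.000°) → follower=(-18.500, -28.000, 266.000°)

-17.000 -18.500 150.000
-17.000 -18.500 150.000
14.500 -23.500 213.000
14.500 -23.500 213.000
14.500 -23.500 213.000
14.500 -40.500 312.000
-8.000 -60.500 323.000
-8.000 -60.500 323.000
-18.500 -28.000 266.000


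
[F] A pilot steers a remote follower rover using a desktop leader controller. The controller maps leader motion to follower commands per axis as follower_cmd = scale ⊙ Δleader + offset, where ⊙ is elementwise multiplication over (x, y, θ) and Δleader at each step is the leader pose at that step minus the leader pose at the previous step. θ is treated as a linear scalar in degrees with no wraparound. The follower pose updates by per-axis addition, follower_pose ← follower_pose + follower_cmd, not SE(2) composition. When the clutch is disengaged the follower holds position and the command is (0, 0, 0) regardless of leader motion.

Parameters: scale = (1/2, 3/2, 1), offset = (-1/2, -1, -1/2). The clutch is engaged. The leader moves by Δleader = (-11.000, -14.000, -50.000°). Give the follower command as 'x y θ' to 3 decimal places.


-6.000 -22.000 -50.500

axis x: 1/2·-11.000 + -1/2 = -6.000
axis y: 3/2·-14.000 + -1 = -22.000
axis θ: 1·-50.000 + -1/2 = -50.500


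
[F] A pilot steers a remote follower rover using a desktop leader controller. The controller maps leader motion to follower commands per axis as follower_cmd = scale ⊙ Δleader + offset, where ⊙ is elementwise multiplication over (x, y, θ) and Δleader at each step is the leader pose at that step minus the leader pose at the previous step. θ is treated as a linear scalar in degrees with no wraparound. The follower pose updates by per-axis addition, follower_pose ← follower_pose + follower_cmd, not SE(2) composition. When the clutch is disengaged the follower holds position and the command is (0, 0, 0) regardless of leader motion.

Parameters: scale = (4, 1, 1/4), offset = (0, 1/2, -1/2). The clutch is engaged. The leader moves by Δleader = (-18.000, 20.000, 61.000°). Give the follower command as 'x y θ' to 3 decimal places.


-72.000 20.500 14.750

axis x: 4·-18.000 + 0 = -72.000
axis y: 1·20.000 + 1/2 = 20.500
axis θ: 1/4·61.000 + -1/2 = 14.750


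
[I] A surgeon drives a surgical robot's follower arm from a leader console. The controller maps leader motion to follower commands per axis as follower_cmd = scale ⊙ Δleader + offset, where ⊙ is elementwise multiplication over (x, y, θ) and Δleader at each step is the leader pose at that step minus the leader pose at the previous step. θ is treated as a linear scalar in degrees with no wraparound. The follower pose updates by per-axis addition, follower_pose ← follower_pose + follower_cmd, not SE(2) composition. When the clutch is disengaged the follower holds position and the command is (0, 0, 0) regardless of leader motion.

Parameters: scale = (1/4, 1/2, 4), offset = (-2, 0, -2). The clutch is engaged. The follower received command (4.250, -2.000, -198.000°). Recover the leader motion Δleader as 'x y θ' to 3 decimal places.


axis x: (4.250 − -2) / (1/4) = 25.000
axis y: (-2.000 − 0) / (1/2) = -4.000
axis θ: (-198.000 − -2) / (4) = -49.000

25.000 -4.000 -49.000


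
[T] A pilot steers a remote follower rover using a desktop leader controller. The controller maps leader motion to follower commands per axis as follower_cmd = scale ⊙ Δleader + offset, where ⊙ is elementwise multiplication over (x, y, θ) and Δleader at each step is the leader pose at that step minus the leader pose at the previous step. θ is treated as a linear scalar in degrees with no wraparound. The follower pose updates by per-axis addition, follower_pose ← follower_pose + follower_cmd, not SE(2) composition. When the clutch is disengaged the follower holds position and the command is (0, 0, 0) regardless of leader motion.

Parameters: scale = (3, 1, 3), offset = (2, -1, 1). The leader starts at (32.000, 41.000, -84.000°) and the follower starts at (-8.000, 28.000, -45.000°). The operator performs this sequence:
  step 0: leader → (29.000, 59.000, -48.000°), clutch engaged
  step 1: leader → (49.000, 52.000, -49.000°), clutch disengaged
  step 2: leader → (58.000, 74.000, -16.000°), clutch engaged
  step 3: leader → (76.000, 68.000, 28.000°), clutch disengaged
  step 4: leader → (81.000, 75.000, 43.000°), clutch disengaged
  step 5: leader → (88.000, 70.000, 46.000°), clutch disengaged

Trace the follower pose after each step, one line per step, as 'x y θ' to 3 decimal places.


step 0: Δleader=(-3.000, 18.000, 36.000°), engaged; cmd=(-7.000, 17.000, 109.000°) → follower=(-15.000, 45.000, 64.000°)
step 1: Δleader=(20.000, -7.000, -1.000°), disengaged; cmd=(0,0,0) → follower holds at (-15.000, 45.000, 64.000°)
step 2: Δleader=(9.000, 22.000, 33.000°), engaged; cmd=(29.000, 21.000, 100.000°) → follower=(14.000, 66.000, 164.000°)
step 3: Δleader=(18.000, -6.000, 44.000°), disengaged; cmd=(0,0,0) → follower holds at (14.000, 66.000, 164.000°)
step 4: Δleader=(5.000, 7.000, 15.000°), disengaged; cmd=(0,0,0) → follower holds at (14.000, 66.000, 164.000°)
step 5: Δleader=(7.000, -5.000, 3.000°), disengaged; cmd=(0,0,0) → follower holds at (14.000, 66.000, 164.000°)

-15.000 45.000 64.000
-15.000 45.000 64.000
14.000 66.000 164.000
14.000 66.000 164.000
14.000 66.000 164.000
14.000 66.000 164.000


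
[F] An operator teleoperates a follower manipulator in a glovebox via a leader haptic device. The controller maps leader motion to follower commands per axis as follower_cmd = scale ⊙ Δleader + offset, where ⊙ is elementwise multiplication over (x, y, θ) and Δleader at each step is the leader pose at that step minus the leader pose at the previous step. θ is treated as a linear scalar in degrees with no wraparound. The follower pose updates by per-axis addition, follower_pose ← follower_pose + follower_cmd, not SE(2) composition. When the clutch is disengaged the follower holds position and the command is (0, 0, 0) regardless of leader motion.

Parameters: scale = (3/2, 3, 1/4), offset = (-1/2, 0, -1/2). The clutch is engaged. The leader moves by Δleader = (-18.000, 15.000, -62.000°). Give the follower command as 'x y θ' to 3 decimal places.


axis x: 3/2·-18.000 + -1/2 = -27.500
axis y: 3·15.000 + 0 = 45.000
axis θ: 1/4·-62.000 + -1/2 = -16.000

-27.500 45.000 -16.000


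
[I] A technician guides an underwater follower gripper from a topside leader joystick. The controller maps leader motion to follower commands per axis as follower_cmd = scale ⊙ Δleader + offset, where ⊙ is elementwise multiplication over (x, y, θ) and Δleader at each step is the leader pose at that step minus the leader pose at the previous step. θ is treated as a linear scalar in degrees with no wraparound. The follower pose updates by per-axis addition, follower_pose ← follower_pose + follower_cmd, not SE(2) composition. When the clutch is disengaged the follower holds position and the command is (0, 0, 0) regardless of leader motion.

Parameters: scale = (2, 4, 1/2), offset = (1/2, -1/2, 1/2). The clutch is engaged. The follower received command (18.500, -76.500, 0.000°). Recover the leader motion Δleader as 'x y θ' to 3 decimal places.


axis x: (18.500 − 1/2) / (2) = 9.000
axis y: (-76.500 − -1/2) / (4) = -19.000
axis θ: (0.000 − 1/2) / (1/2) = -1.000

9.000 -19.000 -1.000


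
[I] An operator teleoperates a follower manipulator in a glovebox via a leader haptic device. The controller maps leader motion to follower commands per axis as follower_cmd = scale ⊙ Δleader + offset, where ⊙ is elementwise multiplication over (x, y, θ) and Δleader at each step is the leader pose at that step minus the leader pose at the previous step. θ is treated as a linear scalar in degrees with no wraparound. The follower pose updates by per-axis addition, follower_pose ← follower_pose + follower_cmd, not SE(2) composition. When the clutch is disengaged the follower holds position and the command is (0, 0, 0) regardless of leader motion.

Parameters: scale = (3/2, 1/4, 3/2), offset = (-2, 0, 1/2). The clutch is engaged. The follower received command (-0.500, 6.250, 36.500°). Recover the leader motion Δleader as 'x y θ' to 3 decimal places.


axis x: (-0.500 − -2) / (3/2) = 1.000
axis y: (6.250 − 0) / (1/4) = 25.000
axis θ: (36.500 − 1/2) / (3/2) = 24.000

1.000 25.000 24.000
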